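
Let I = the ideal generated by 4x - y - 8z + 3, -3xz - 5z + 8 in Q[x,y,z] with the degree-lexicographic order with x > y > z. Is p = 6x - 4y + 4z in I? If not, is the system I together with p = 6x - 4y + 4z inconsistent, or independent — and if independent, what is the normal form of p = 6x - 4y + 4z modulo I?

First compute the reduced Gröbner basis of I by Buchberger's algorithm.
f_1 = 4x - y - 8z + 3, LT = x.
f_2 = -3xz - 5z + 8, LT = xz.

S(f_1,f_2): lcm = xz. S = -1/4yz - 2z^2 - 11/12z + 8/3.
  leading term yz: no divisor's leading term divides it; move -1/4yz to the remainder.
  leading term z^2: no divisor's leading term divides it; move -2z^2 to the remainder.
  leading term z: no divisor's leading term divides it; move -11/12z to the remainder.
  leading term 1: no divisor's leading term divides it; move 8/3 to the remainder.
  remainder -1/4yz - 2z^2 - 11/12z + 8/3 ≠ 0; add h_3 = -1/4yz - 2z^2 - 11/12z + 8/3 to the basis.

The other S-polynomials (S(f_1,h_3), S(f_2,h_3)) all reduce to 0 modulo the current basis, so we have a Gröbner basis.
Inter-reduce: drop elements whose leading term is divisible by another's, tail-reduce, and make monic.
Reduced Gröbner basis: {yz + 8z^2 + 11/3z - 32/3, x - 1/4y - 2z + 3/4}.
Label its elements g_1 = yz + 8z^2 + 11/3z - 32/3, g_2 = x - 1/4y - 2z + 3/4.

Reduce p = 6x - 4y + 4z modulo G:
  leading term x: subtract (6)·g_2 from 6x - 4y + 4z → -5/2y + 16z - 9/2
  leading term y: no divisor's leading term divides it; move -5/2y to the remainder.
  leading term z: no divisor's leading term divides it; move 16z to the remainder.
  leading term 1: no divisor's leading term divides it; move -9/2 to the remainder.
  normal form = -5/2y + 16z - 9/2.
The normal form is nonzero, so p ∉ I. Since p minus its normal form lies in I, I + (p) = I + (r) where r = -5/2y + 16z - 9/2; decide whether this ideal is the whole ring.
Run Buchberger on G together with r (pairs among the g_i already reduce to 0 since G is a Gröbner basis):
g_1 = yz + 8z^2 + 11/3z - 32/3, LT = yz.
g_2 = x - 1/4y - 2z + 3/4, LT = x.
r = -5/2y + 16z - 9/2, LT = y.

S(g_1,r): lcm = yz. S = 72/5z^2 + 28/15z - 32/3.
  leading term z^2: no divisor's leading term divides it; move 72/5z^2 to the remainder.
  leading term z: no divisor's leading term divides it; move 28/15z to the remainder.
  leading term 1: no divisor's leading term divides it; move -32/3 to the remainder.
  remainder 72/5z^2 + 28/15z - 32/3 ≠ 0; add m_4 = 72/5z^2 + 28/15z - 32/3 to the basis.

The other S-polynomials (S(g_1,g_2), S(g_2,r), S(g_1,m_4), S(g_2,m_4), S(r,m_4)) all reduce to 0 modulo the current basis, so we have a Gröbner basis.
Inter-reduce: drop elements whose leading term is divisible by another's, tail-reduce, and make monic.
Reduced Gröbner basis: {z^2 + 7/54z - 20/27, x - 18/5z + 6/5, y - 32/5z + 9/5}.
The reduced Gröbner basis of I + (p) is {z^2 + 7/54z - 20/27, x - 18/5z + 6/5, y - 32/5z + 9/5} ≠ {1}, a proper ideal, so the enlarged system stays consistent: p is independent of I, with normal form -5/2y + 16z - 9/2.

6x - 4y + 4z is independent of I; its normal form modulo I is -5/2y + 16z - 9/2.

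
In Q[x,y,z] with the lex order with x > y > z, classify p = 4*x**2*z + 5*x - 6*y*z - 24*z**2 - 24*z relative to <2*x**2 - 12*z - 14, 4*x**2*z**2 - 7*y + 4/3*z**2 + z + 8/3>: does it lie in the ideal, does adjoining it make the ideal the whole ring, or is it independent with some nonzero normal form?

4*x**2*z + 5*x - 6*y*z - 24*z**2 - 24*z is independent of I; its normal form modulo I is 5*x - 144/7*z**4 - 176/7*z**3 - 6/7*z**2 + 12/7*z.

First compute the reduced Gröbner basis of I by Buchberger's algorithm.
f_1 = 2*x**2 - 12*z - 14, LT = x**2.
f_2 = 4*x**2*z**2 - 7*y + 4/3*z**2 + z + 8/3, LT = x**2*z**2.

S(f_1,f_2): lcm = x**2*z**2. S = 7/4*y - 6*z**3 - 22/3*z**2 - 1/4*z - 2/3.
  reduce S modulo (f_1, f_2):
  remainder 7/4*y - 6*z**3 - 22/3*z**2 - 1/4*z - 2/3 ≠ 0; add h_3 = 7/4*y - 6*z**3 - 22/3*z**2 - 1/4*z - 2/3 to the basis.

The other S-polynomials (S(f_1,h_3), S(f_2,h_3)) all reduce to 0 modulo the current basis, so we have a Gröbner basis.
Inter-reduce: drop elements whose leading term is divisible by another's, tail-reduce, and make monic.
Reduced Gröbner basis: {x**2 - 6*z - 7, y - 24/7*z**3 - 88/21*z**2 - 1/7*z - 8/21}.
Label its elements g_1 = x**2 - 6*z - 7, g_2 = y - 24/7*z**3 - 88/21*z**2 - 1/7*z - 8/21.

Reduce p = 4*x**2*z + 5*x - 6*y*z - 24*z**2 - 24*z modulo G:
  leading term x**2*z: subtract (4*z)·g_1 from 4*x**2*z + 5*x - 6*y*z - 24*z**2 - 24*z → 5*x - 6*y*z + 4*z
  leading term x: no divisor's leading term divides it; move 5*x to the remainder.
  leading term y*z: subtract (-6*z)·g_2 from -6*y*z + 4*z → -144/7*z**4 - 176/7*z**3 - 6/7*z**2 + 12/7*z
  leading term z**4: no divisor's leading term divides it; move -144/7*z**4 to the remainder.
  leading term z**3: no divisor's leading term divides it; move -176/7*z**3 to the remainder.
  leading term z**2: no divisor's leading term divides it; move -6/7*z**2 to the remainder.
  leading term z: no divisor's leading term divides it; move 12/7*z to the remainder.
  normal form = 5*x - 144/7*z**4 - 176/7*z**3 - 6/7*z**2 + 12/7*z.
The normal form is nonzero, so p ∉ I. Since p minus its normal form lies in I, I + (p) = I + (r) where r = 5*x - 144/7*z**4 - 176/7*z**3 - 6/7*z**2 + 12/7*z; decide whether this ideal is the whole ring.
Run Buchberger on G together with r (pairs among the g_i already reduce to 0 since G is a Gröbner basis):
g_1 = x**2 - 6*z - 7, LT = x**2.
g_2 = y - 24/7*z**3 - 88/21*z**2 - 1/7*z - 8/21, LT = y.
r = 5*x - 144/7*z**4 - 176/7*z**3 - 6/7*z**2 + 12/7*z, LT = x.

S(g_1,r): lcm = x**2. S = 144/35*x*z**4 + 176/35*x*z**3 + 6/35*x*z**2 - 12/35*x*z - 6*z - 7.
  reduce S modulo (g_1, g_2, r):
  remainder 20736/1225*z**8 + 50688/1225*z**7 + 4672/175*z**6 - 192/175*z**5 - 4188/1225*z**4 - 144/1225*z**3 + 144/1225*z**2 - 6*z - 7 ≠ 0; add m_4 = 20736/1225*z**8 + 50688/1225*z**7 + 4672/175*z**6 - 192/175*z**5 - 4188/1225*z**4 - 144/1225*z**3 + 144/1225*z**2 - 6*z - 7 to the basis.

The other S-polynomials (S(g_1,g_2), S(g_2,r), S(g_1,m_4), S(g_2,m_4), S(r,m_4)) all reduce to 0 modulo the current basis, so we have a Gröbner basis.
Inter-reduce: drop elements whose leading term is divisible by another's, tail-reduce, and make monic.
Reduced Gröbner basis: {x - 144/35*z**4 - 176/35*z**3 - 6/35*z**2 + 12/35*z, y - 24/7*z**3 - 88/21*z**2 - 1/7*z - 8/21, z**8 + 22/9*z**7 + 511/324*z**6 - 7/108*z**5 - 349/1728*z**4 - 1/144*z**3 + 1/144*z**2 - 1225/3456*z - 8575/20736}.
The reduced Gröbner basis of I + (p) is {x - 144/35*z**4 - 176/35*z**3 - 6/35*z**2 + 12/35*z, y - 24/7*z**3 - 88/21*z**2 - 1/7*z - 8/21, z**8 + 22/9*z**7 + 511/324*z**6 - 7/108*z**5 - 349/1728*z**4 - 1/144*z**3 + 1/144*z**2 - 1225/3456*z - 8575/20736} ≠ {1}, a proper ideal, so the enlarged system stays consistent: p is independent of I, with normal form 5*x - 144/7*z**4 - 176/7*z**3 - 6/7*z**2 + 12/7*z.

The remainder on division by a Gröbner basis is unique — it is the normal form.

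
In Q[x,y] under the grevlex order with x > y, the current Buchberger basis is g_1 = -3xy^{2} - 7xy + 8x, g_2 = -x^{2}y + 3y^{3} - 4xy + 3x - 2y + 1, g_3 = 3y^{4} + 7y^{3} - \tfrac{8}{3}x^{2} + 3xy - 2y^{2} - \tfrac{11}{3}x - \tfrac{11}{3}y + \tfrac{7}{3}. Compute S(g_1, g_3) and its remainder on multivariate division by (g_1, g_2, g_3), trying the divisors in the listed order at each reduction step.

lcm(LM(g_1), LM(g_3)) = xy^{4}.
S = (lcm/LT(g_1))·g_1 − (lcm/LT(g_3))·g_3 = \tfrac{8}{9}x^{3} - x^{2}y - 2xy^{2} + \tfrac{11}{9}x^{2} + \tfrac{11}{9}xy - \tfrac{7}{9}x.
Reduce S modulo (g_1, g_2, g_3) in that order:
  leading term x^{3}: no divisor's leading term divides it; move \tfrac{8}{9}x^{3} to the remainder.
  leading term x^{2}y: subtract (1)·g_2 from -x^{2}y - 2xy^{2} + \tfrac{11}{9}x^{2} + \tfrac{11}{9}xy - \tfrac{7}{9}x → -2xy^{2} - 3y^{3} + \tfrac{11}{9}x^{2} + \tfrac{47}{9}xy - \tfrac{34}{9}x + 2y - 1
  leading term xy^{2}: subtract (\tfrac{2}{3})·g_1 from -2xy^{2} - 3y^{3} + \tfrac{11}{9}x^{2} + \tfrac{47}{9}xy - \tfrac{34}{9}x + 2y - 1 → -3y^{3} + \tfrac{11}{9}x^{2} + \tfrac{89}{9}xy - \tfrac{82}{9}x + 2y - 1
  leading term y^{3}: no divisor's leading term divides it; move -3y^{3} to the remainder.
  leading term x^{2}: no divisor's leading term divides it; move \tfrac{11}{9}x^{2} to the remainder.
  leading term xy: no divisor's leading term divides it; move \tfrac{89}{9}xy to the remainder.
  leading term x: no divisor's leading term divides it; move -\tfrac{82}{9}x to the remainder.
  leading term y: no divisor's leading term divides it; move 2y to the remainder.
  leading term 1: no divisor's leading term divides it; move -1 to the remainder.
The remainder \tfrac{8}{9}x^{3} - 3y^{3} + \tfrac{11}{9}x^{2} + \tfrac{89}{9}xy - \tfrac{82}{9}x + 2y - 1 is nonzero, so it would be added as the next basis element.

S(g_1, g_3) = \tfrac{8}{9}x^{3} - x^{2}y - 2xy^{2} + \tfrac{11}{9}x^{2} + \tfrac{11}{9}xy - \tfrac{7}{9}x; remainder on division = \tfrac{8}{9}x^{3} - 3y^{3} + \tfrac{11}{9}x^{2} + \tfrac{89}{9}xy - \tfrac{82}{9}x + 2y - 1.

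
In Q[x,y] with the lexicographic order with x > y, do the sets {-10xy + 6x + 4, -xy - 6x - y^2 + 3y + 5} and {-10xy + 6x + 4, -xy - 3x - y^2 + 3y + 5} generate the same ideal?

Since reduced Gröbner bases are canonical representatives of ideals under a given ordering, it suffices to compute and compare them.
Buchberger on the first generating set:
f_1 = -10xy + 6x + 4, LT = xy.
f_2 = -xy - 6x - y^2 + 3y + 5, LT = xy.

S(f_1,f_2): lcm = xy. S = -33/5x - y^2 + 3y + 23/5.
  leading term x: no divisor's leading term divides it; move -33/5x to the remainder.
  leading term y^2: no divisor's leading term divides it; move -y^2 to the remainder.
  leading term y: no divisor's leading term divides it; move 3y to the remainder.
  leading term 1: no divisor's leading term divides it; move 23/5 to the remainder.
  remainder -33/5x - y^2 + 3y + 23/5 ≠ 0; add g_3 = -33/5x - y^2 + 3y + 23/5 to the basis.

S(f_1,g_3): lcm = xy. S = -3/5x - 5/33y^3 + 5/11y^2 + 23/33y - 2/5.
  leading term x: subtract (1/11)·g_3 from -3/5x - 5/33y^3 + 5/11y^2 + 23/33y - 2/5 → -5/33y^3 + 6/11y^2 + 14/33y - 9/11
  leading term y^3: no divisor's leading term divides it; move -5/33y^3 to the remainder.
  leading term y^2: no divisor's leading term divides it; move 6/11y^2 to the remainder.
  leading term y: no divisor's leading term divides it; move 14/33y to the remainder.
  leading term 1: no divisor's leading term divides it; move -9/11 to the remainder.
  remainder -5/33y^3 + 6/11y^2 + 14/33y - 9/11 ≠ 0; add g_4 = -5/33y^3 + 6/11y^2 + 14/33y - 9/11 to the basis.

The other S-polynomials (S(f_2,g_3), S(f_1,g_4), S(f_2,g_4), S(g_3,g_4)) all reduce to 0 modulo the current basis, so we have a Gröbner basis.
Inter-reduce: drop elements whose leading term is divisible by another's, tail-reduce, and make monic.
Reduced Gröbner basis: {x + 5/33y^2 - 5/11y - 23/33, y^3 - 18/5y^2 - 14/5y + 27/5}.

Buchberger on the second generating set:
h_1 = -10xy + 6x + 4, LT = xy.
h_2 = -xy - 3x - y^2 + 3y + 5, LT = xy.

S(h_1,h_2): lcm = xy. S = -18/5x - y^2 + 3y + 23/5.
  leading term x: no divisor's leading term divides it; move -18/5x to the remainder.
  leading term y^2: no divisor's leading term divides it; move -y^2 to the remainder.
  leading term y: no divisor's leading term divides it; move 3y to the remainder.
  leading term 1: no divisor's leading term divides it; move 23/5 to the remainder.
  remainder -18/5x - y^2 + 3y + 23/5 ≠ 0; add k_3 = -18/5x - y^2 + 3y + 23/5 to the basis.

S(h_1,k_3): lcm = xy. S = -3/5x - 5/18y^3 + 5/6y^2 + 23/18y - 2/5.
  leading term x: subtract (1/6)·k_3 from -3/5x - 5/18y^3 + 5/6y^2 + 23/18y - 2/5 → -5/18y^3 + y^2 + 7/9y - 7/6
  leading term y^3: no divisor's leading term divides it; move -5/18y^3 to the remainder.
  leading term y^2: no divisor's leading term divides it; move y^2 to the remainder.
  leading term y: no divisor's leading term divides it; move 7/9y to the remainder.
  leading term 1: no divisor's leading term divides it; move -7/6 to the remainder.
  remainder -5/18y^3 + y^2 + 7/9y - 7/6 ≠ 0; add k_4 = -5/18y^3 + y^2 + 7/9y - 7/6 to the basis.

The other S-polynomials (S(h_2,k_3), S(h_1,k_4), S(h_2,k_4), S(k_3,k_4)) all reduce to 0 modulo the current basis, so we have a Gröbner basis.
Inter-reduce: drop elements whose leading term is divisible by another's, tail-reduce, and make monic.
Reduced Gröbner basis: {x + 5/18y^2 - 5/6y - 23/18, y^3 - 18/5y^2 - 14/5y + 21/5}.

Since the reduced bases disagree, the two ideals are not the same.

No, the ideals differ.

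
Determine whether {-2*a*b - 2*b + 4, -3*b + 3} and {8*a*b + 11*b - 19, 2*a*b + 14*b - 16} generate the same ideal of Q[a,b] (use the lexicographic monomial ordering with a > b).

Yes, the ideals are equal.

Equality of ideals is decidable: compute both reduced Gröbner bases (unique for the ordering) and check whether they agree.
Buchberger on the first generating set:
f_1 = -2*a*b - 2*b + 4, LT = a*b.
f_2 = -3*b + 3, LT = b.

S(f_1,f_2): lcm = a*b. S = a + b - 2.
  leading term a: no divisor's leading term divides it; move a to the remainder.
  leading term b: subtract (-1/3)·f_2 from b - 2 → -1
  leading term 1: no divisor's leading term divides it; move -1 to the remainder.
  remainder a - 1 ≠ 0; add g_3 = a - 1 to the basis.

The other S-polynomials (S(f_1,g_3), S(f_2,g_3)) all reduce to 0 modulo the current basis, so we have a Gröbner basis.
Inter-reduce: drop elements whose leading term is divisible by another's, tail-reduce, and make monic.
Reduced Gröbner basis: {a - 1, b - 1}.

Buchberger on the second generating set:
h_1 = 8*a*b + 11*b - 19, LT = a*b.
h_2 = 2*a*b + 14*b - 16, LT = a*b.

S(h_1,h_2): lcm = a*b. S = -45/8*b + 45/8.
  leading term b: no divisor's leading term divides it; move -45/8*b to the remainder.
  leading term 1: no divisor's leading term divides it; move 45/8 to the remainder.
  remainder -45/8*b + 45/8 ≠ 0; add k_3 = -45/8*b + 45/8 to the basis.

S(h_1,k_3): lcm = a*b. S = a + 11/8*b - 19/8.
  leading term a: no divisor's leading term divides it; move a to the remainder.
  leading term b: subtract (-11/45)·k_3 from 11/8*b - 19/8 → -1
  leading term 1: no divisor's leading term divides it; move -1 to the remainder.
  remainder a - 1 ≠ 0; add k_4 = a - 1 to the basis.

The other S-polynomials (S(h_2,k_3), S(h_1,k_4), S(h_2,k_4), S(k_3,k_4)) all reduce to 0 modulo the current basis, so we have a Gröbner basis.
Inter-reduce: drop elements whose leading term is divisible by another's, tail-reduce, and make monic.
Reduced Gröbner basis: {a - 1, b - 1}.

Same reduced basis, so the two generating sets span the same ideal.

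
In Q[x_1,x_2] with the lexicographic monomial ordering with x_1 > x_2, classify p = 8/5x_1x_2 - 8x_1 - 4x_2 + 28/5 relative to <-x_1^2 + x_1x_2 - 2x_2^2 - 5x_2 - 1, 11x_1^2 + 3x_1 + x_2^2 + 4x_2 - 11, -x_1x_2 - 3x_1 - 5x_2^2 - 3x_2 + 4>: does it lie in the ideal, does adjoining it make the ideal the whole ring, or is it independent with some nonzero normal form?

8/5x_1x_2 - 8x_1 - 4x_2 + 28/5 lies in I (it reduces to 0).

First compute the reduced Gröbner basis of I by Buchberger's algorithm.
f_1 = -x_1^2 + x_1x_2 - 2x_2^2 - 5x_2 - 1, LT = x_1^2.
f_2 = 11x_1^2 + 3x_1 + x_2^2 + 4x_2 - 11, LT = x_1^2.
f_3 = -x_1x_2 - 3x_1 - 5x_2^2 - 3x_2 + 4, LT = x_1x_2.

S(f_1,f_2): lcm = x_1^2. S = -x_1x_2 - 3/11x_1 + 21/11x_2^2 + 51/11x_2 + 2.
  leading term x_1x_2: subtract (1)·f_3 from -x_1x_2 - 3/11x_1 + 21/11x_2^2 + 51/11x_2 + 2 → 30/11x_1 + 76/11x_2^2 + 84/11x_2 - 2
  leading term x_1: no divisor's leading term divides it; move 30/11x_1 to the remainder.
  leading term x_2^2: no divisor's leading term divides it; move 76/11x_2^2 to the remainder.
  leading term x_2: no divisor's leading term divides it; move 84/11x_2 to the remainder.
  leading term 1: no divisor's leading term divides it; move -2 to the remainder.
  remainder 30/11x_1 + 76/11x_2^2 + 84/11x_2 - 2 ≠ 0; add h_4 = 30/11x_1 + 76/11x_2^2 + 84/11x_2 - 2 to the basis.

S(f_1,f_3): lcm = x_1^2x_2. S = -3x_1^2 - 6x_1x_2^2 - 3x_1x_2 + 4x_1 + 2x_2^3 + 5x_2^2 + x_2.
  leading term x_1^2: subtract (3)·f_1 from -3x_1^2 - 6x_1x_2^2 - 3x_1x_2 + 4x_1 + 2x_2^3 + 5x_2^2 + x_2 → -6x_1x_2^2 - 6x_1x_2 + 4x_1 + 2x_2^3 + 11x_2^2 + 16x_2 + 3
  leading term x_1x_2^2: subtract (6x_2)·f_3 from -6x_1x_2^2 - 6x_1x_2 + 4x_1 + 2x_2^3 + 11x_2^2 + 16x_2 + 3 → 12x_1x_2 + 4x_1 + 32x_2^3 + 29x_2^2 - 8x_2 + 3
  leading term x_1x_2: subtract (-12)·f_3 from 12x_1x_2 + 4x_1 + 32x_2^3 + 29x_2^2 - 8x_2 + 3 → -32x_1 + 32x_2^3 - 31x_2^2 - 44x_2 + 51
  leading term x_1: subtract (-176/15)·h_4 from -32x_1 + 32x_2^3 - 31x_2^2 - 44x_2 + 51 → 32x_2^3 + 751/15x_2^2 + 228/5x_2 + 413/15
  leading term x_2^3: no divisor's leading term divides it; move 32x_2^3 to the remainder.
  leading term x_2^2: no divisor's leading term divides it; move 751/15x_2^2 to the remainder.
  leading term x_2: no divisor's leading term divides it; move 228/5x_2 to the remainder.
  leading term 1: no divisor's leading term divides it; move 413/15 to the remainder.
  remainder 32x_2^3 + 751/15x_2^2 + 228/5x_2 + 413/15 ≠ 0; add h_5 = 32x_2^3 + 751/15x_2^2 + 228/5x_2 + 413/15 to the basis.

S(f_2,f_3): lcm = x_1^2x_2. S = -3x_1^2 - 5x_1x_2^2 - 30/11x_1x_2 + 4x_1 + 1/11x_2^3 + 4/11x_2^2 - x_2.
  leading term x_1^2: subtract (3)·f_1 from -3x_1^2 - 5x_1x_2^2 - 30/11x_1x_2 + 4x_1 + 1/11x_2^3 + 4/11x_2^2 - x_2 → -5x_1x_2^2 - 63/11x_1x_2 + 4x_1 + 1/11x_2^3 + 70/11x_2^2 + 14x_2 + 3
  leading term x_1x_2^2: subtract (5x_2)·f_3 from -5x_1x_2^2 - 63/11x_1x_2 + 4x_1 + 1/11x_2^3 + 70/11x_2^2 + 14x_2 + 3 → 102/11x_1x_2 + 4x_1 + 276/11x_2^3 + 235/11x_2^2 - 6x_2 + 3
  leading term x_1x_2: subtract (-102/11)·f_3 from 102/11x_1x_2 + 4x_1 + 276/11x_2^3 + 235/11x_2^2 - 6x_2 + 3 → -262/11x_1 + 276/11x_2^3 - 25x_2^2 - 372/11x_2 + 441/11
  leading term x_1: subtract (-131/15)·h_4 from -262/11x_1 + 276/11x_2^3 - 25x_2^2 - 372/11x_2 + 441/11 → 276/11x_2^3 + 5831/165x_2^2 + 1808/55x_2 + 3733/165
  leading term x_2^3: subtract (69/88)·h_5 from 276/11x_2^3 + 5831/165x_2^2 + 1808/55x_2 + 3733/165 → -5171/1320x_2^2 - 317/110x_2 + 1367/1320
  leading term x_2^2: no divisor's leading term divides it; move -5171/1320x_2^2 to the remainder.
  leading term x_2: no divisor's leading term divides it; move -317/110x_2 to the remainder.
  leading term 1: no divisor's leading term divides it; move 1367/1320 to the remainder.
  remainder -5171/1320x_2^2 - 317/110x_2 + 1367/1320 ≠ 0; add h_6 = -5171/1320x_2^2 - 317/110x_2 + 1367/1320 to the basis.

S(f_1,h_4): lcm = x_1^2. S = -38/15x_1x_2^2 - 19/5x_1x_2 + 11/15x_1 + 2x_2^2 + 5x_2 + 1.
  leading term x_1x_2^2: subtract (38/15x_2)·f_3 from -38/15x_1x_2^2 - 19/5x_1x_2 + 11/15x_1 + 2x_2^2 + 5x_2 + 1 → 19/5x_1x_2 + 11/15x_1 + 38/3x_2^3 + 48/5x_2^2 - 77/15x_2 + 1
  leading term x_1x_2: subtract (-19/5)·f_3 from 19/5x_1x_2 + 11/15x_1 + 38/3x_2^3 + 48/5x_2^2 - 77/15x_2 + 1 → -32/3x_1 + 38/3x_2^3 - 47/5x_2^2 - 248/15x_2 + 81/5
  leading term x_1: subtract (-176/45)·h_4 from -32/3x_1 + 38/3x_2^3 - 47/5x_2^2 - 248/15x_2 + 81/5 → 38/3x_2^3 + 793/45x_2^2 + 40/3x_2 + 377/45
  leading term x_2^3: subtract (19/48)·h_5 from 38/3x_2^3 + 793/45x_2^2 + 40/3x_2 + 377/45 → -527/240x_2^2 - 283/60x_2 - 121/48
  leading term x_2^2: subtract (5797/10342)·h_6 from -527/240x_2^2 - 283/60x_2 - 121/48 → -240554/77565x_2 - 240554/77565
  leading term x_2: no divisor's leading term divides it; move -240554/77565x_2 to the remainder.
  leading term 1: no divisor's leading term divides it; move -240554/77565 to the remainder.
  remainder -240554/77565x_2 - 240554/77565 ≠ 0; add h_7 = -240554/77565x_2 - 240554/77565 to the basis.

The other S-polynomials (S(f_2,h_4), S(f_3,h_4), S(f_1,h_5), S(f_2,h_5), S(f_3,h_5), S(h_4,h_5), S(f_1,h_6), S(f_2,h_6), S(f_3,h_6), S(h_4,h_6), S(h_5,h_6), S(f_1,h_7), S(f_2,h_7), S(f_3,h_7), S(h_4,h_7), S(h_5,h_7), S(h_6,h_7)) all reduce to 0 modulo the current basis, so we have a Gröbner basis.
Inter-reduce: drop elements whose leading term is divisible by another's, tail-reduce, and make monic.
Reduced Gröbner basis: {x_1 - 1, x_2 + 1}.
Label its elements g_1 = x_1 - 1, g_2 = x_2 + 1.

Reduce p = 8/5x_1x_2 - 8x_1 - 4x_2 + 28/5 modulo G:
  leading term x_1x_2: subtract (8/5x_2)·g_1 from 8/5x_1x_2 - 8x_1 - 4x_2 + 28/5 → -8x_1 - 12/5x_2 + 28/5
  leading term x_1: subtract (-8)·g_1 from -8x_1 - 12/5x_2 + 28/5 → -12/5x_2 - 12/5
  leading term x_2: subtract (-12/5)·g_2 from -12/5x_2 - 12/5 → 0
  normal form = 0.
Since the normal form is 0, p ∈ I.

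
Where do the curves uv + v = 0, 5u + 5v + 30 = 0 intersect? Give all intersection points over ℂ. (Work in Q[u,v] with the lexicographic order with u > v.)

{(-1, -5), (-6, 0)}

Compute a lex Gröbner basis by Buchberger's algorithm.
f_1 = uv + v, LT = uv.
f_2 = 5u + 5v + 30, LT = u.

S(f_1,f_2): lcm = uv. S = -v^{2} - 5v.
  reduce S modulo (f_1, f_2):
  remainder -v^{2} - 5v ≠ 0; add h_3 = -v^{2} - 5v to the basis.

The other S-polynomials (S(f_1,h_3), S(f_2,h_3)) all reduce to 0 modulo the current basis, so we have a Gröbner basis.
Inter-reduce: drop elements whose leading term is divisible by another's, tail-reduce, and make monic.
Reduced Gröbner basis: {u + v + 6, v^{2} + 5v}.

Since the basis is lex-ordered, v^{2} + 5v is univariate in v. Its roots are {-5, 0}. Back-substituting each root into the other basis elements fixes the other coordinates.
  v = -5: the earlier basis element becomes u + 1 = 0, giving u = -1 — point (-1, -5).
  v = 0: the earlier basis element becomes u + 6 = 0, giving u = -6 — point (-6, 0).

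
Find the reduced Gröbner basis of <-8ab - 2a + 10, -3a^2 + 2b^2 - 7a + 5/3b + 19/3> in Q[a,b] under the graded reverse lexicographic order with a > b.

G = {b^3 + 13/12b^2 - 15/8a + 27/8b - 43/12, a^2 - 2/3b^2 + 7/3a - 5/9b - 19/9, ab + 1/4a - 5/4}

f_1 = -8ab - 2a + 10, LT = ab.
f_2 = -3a^2 + 2b^2 - 7a + 5/3b + 19/3, LT = a^2.

S(f_1,f_2): lcm = a^2b. S = 2/3b^3 + 1/4a^2 - 7/3ab + 5/9b^2 - 5/4a + 19/9b.
  leading term b^3: no divisor's leading term divides it; move 2/3b^3 to the remainder.
  leading term a^2: subtract (-1/12)·f_2 from 1/4a^2 - 7/3ab + 5/9b^2 - 5/4a + 19/9b → -7/3ab + 13/18b^2 - 11/6a + 9/4b + 19/36
  leading term ab: subtract (7/24)·f_1 from -7/3ab + 13/18b^2 - 11/6a + 9/4b + 19/36 → 13/18b^2 - 5/4a + 9/4b - 43/18
  leading term b^2: no divisor's leading term divides it; move 13/18b^2 to the remainder.
  leading term a: no divisor's leading term divides it; move -5/4a to the remainder.
  leading term b: no divisor's leading term divides it; move 9/4b to the remainder.
  leading term 1: no divisor's leading term divides it; move -43/18 to the remainder.
  remainder 2/3b^3 + 13/18b^2 - 5/4a + 9/4b - 43/18 ≠ 0; add g_3 = 2/3b^3 + 13/18b^2 - 5/4a + 9/4b - 43/18 to the basis.

The other S-polynomials (S(f_1,g_3), S(f_2,g_3)) all reduce to 0 modulo the current basis, so we have a Gröbner basis.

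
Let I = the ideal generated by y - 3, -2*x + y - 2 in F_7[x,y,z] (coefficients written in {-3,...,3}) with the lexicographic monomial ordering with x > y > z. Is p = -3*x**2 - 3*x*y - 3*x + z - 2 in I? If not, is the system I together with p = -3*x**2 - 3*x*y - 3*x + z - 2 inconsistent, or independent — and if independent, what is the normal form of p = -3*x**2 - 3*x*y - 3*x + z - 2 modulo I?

-3*x**2 - 3*x*y - 3*x + z - 2 is independent of I; its normal form modulo I is z.

First compute the reduced Gröbner basis of I by Buchberger's algorithm.
f_1 = y - 3, LT = y.
f_2 = -2*x + y - 2, LT = x.

The S-polynomials (S(f_1,f_2)) all reduce to 0 modulo the current basis, so we have a Gröbner basis.
Inter-reduce: drop elements whose leading term is divisible by another's, tail-reduce, and make monic.
Reduced Gröbner basis: {x + 3, y - 3}.
Label its elements g_1 = x + 3, g_2 = y - 3.

Reduce p = -3*x**2 - 3*x*y - 3*x + z - 2 modulo G:
  leading term x**2: subtract (-3*x)·g_1 from -3*x**2 - 3*x*y - 3*x + z - 2 → -3*x*y - x + z - 2
  leading term x*y: subtract (-3*y)·g_1 from -3*x*y - x + z - 2 → -x + 2*y + z - 2
  leading term x: subtract (-1)·g_1 from -x + 2*y + z - 2 → 2*y + z + 1
  leading term y: subtract (2)·g_2 from 2*y + z + 1 → z
  leading term z: no divisor's leading term divides it; move z to the remainder.
  normal form = z.
The normal form is nonzero, so p ∉ I. Since p minus its normal form lies in I, I + (p) = I + (r) where r = z; decide whether this ideal is the whole ring.
Run Buchberger on G together with r (pairs among the g_i already reduce to 0 since G is a Gröbner basis):
g_1 = x + 3, LT = x.
g_2 = y - 3, LT = y.
r = z, LT = z.

The S-polynomials (S(g_1,g_2), S(g_1,r), S(g_2,r)) all reduce to 0 modulo the current basis, so we have a Gröbner basis.
Inter-reduce: drop elements whose leading term is divisible by another's, tail-reduce, and make monic.
Reduced Gröbner basis: {x + 3, y - 3, z}.
The reduced Gröbner basis of I + (p) is {x + 3, y - 3, z} ≠ {1}, a proper ideal, so the enlarged system stays consistent: p is independent of I, with normal form z.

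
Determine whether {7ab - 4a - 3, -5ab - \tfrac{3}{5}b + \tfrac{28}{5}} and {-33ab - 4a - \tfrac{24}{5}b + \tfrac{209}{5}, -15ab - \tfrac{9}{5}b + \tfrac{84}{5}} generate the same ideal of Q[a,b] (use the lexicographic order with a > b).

Since reduced Gröbner bases are canonical representatives of ideals under a given ordering, it suffices to compute and compare them.
Buchberger on the first generating set:
f_1 = 7ab - 4a - 3, LT = ab.
f_2 = -5ab - \tfrac{3}{5}b + \tfrac{28}{5}, LT = ab.

S(f_1,f_2): lcm = ab. S = -\tfrac{4}{7}a - \tfrac{3}{25}b + \tfrac{121}{175}.
  leading term a: no divisor's leading term divides it; move -\tfrac{4}{7}a to the remainder.
  leading term b: no divisor's leading term divides it; move -\tfrac{3}{25}b to the remainder.
  leading term 1: no divisor's leading term divides it; move \tfrac{121}{175} to the remainder.
  remainder -\tfrac{4}{7}a - \tfrac{3}{25}b + \tfrac{121}{175} ≠ 0; add g_3 = -\tfrac{4}{7}a - \tfrac{3}{25}b + \tfrac{121}{175} to the basis.

S(f_1,g_3): lcm = ab. S = -\tfrac{4}{7}a - \tfrac{21}{100}b^{2} + \tfrac{121}{100}b - \tfrac{3}{7}.
  leading term a: subtract (1)·g_3 from -\tfrac{4}{7}a - \tfrac{21}{100}b^{2} + \tfrac{121}{100}b - \tfrac{3}{7} → -\tfrac{21}{100}b^{2} + \tfrac{133}{100}b - \tfrac{28}{25}
  leading term b^{2}: no divisor's leading term divides it; move -\tfrac{21}{100}b^{2} to the remainder.
  leading term b: no divisor's leading term divides it; move \tfrac{133}{100}b to the remainder.
  leading term 1: no divisor's leading term divides it; move -\tfrac{28}{25} to the remainder.
  remainder -\tfrac{21}{100}b^{2} + \tfrac{133}{100}b - \tfrac{28}{25} ≠ 0; add g_4 = -\tfrac{21}{100}b^{2} + \tfrac{133}{100}b - \tfrac{28}{25} to the basis.

S(f_2,g_3): lcm = ab. S = -\tfrac{21}{100}b^{2} + \tfrac{133}{100}b - \tfrac{28}{25}.
  leading term b^{2}: subtract (1)·g_4 from -\tfrac{21}{100}b^{2} + \tfrac{133}{100}b - \tfrac{28}{25} → 0
  remainder 0.

S(f_1,g_4): lcm = ab^{2}. S = \tfrac{121}{21}ab - \tfrac{16}{3}a - \tfrac{3}{7}b.
  leading term ab: subtract (\tfrac{121}{147})·f_1 from \tfrac{121}{21}ab - \tfrac{16}{3}a - \tfrac{3}{7}b → -\tfrac{100}{49}a - \tfrac{3}{7}b + \tfrac{121}{49}
  leading term a: subtract (\tfrac{25}{7})·g_3 from -\tfrac{100}{49}a - \tfrac{3}{7}b + \tfrac{121}{49} → 0
  remainder 0.

S(f_2,g_4): lcm = ab^{2}. S = \tfrac{19}{3}ab - \tfrac{16}{3}a + \tfrac{3}{25}b^{2} - \tfrac{28}{25}b.
  leading term ab: subtract (\tfrac{19}{21})·f_1 from \tfrac{19}{3}ab - \tfrac{16}{3}a + \tfrac{3}{25}b^{2} - \tfrac{28}{25}b → -\tfrac{12}{7}a + \tfrac{3}{25}b^{2} - \tfrac{28}{25}b + \tfrac{19}{7}
  leading term a: subtract (3)·g_3 from -\tfrac{12}{7}a + \tfrac{3}{25}b^{2} - \tfrac{28}{25}b + \tfrac{19}{7} → \tfrac{3}{25}b^{2} - \tfrac{19}{25}b + \tfrac{16}{25}
  leading term b^{2}: subtract (-\tfrac{4}{7})·g_4 from \tfrac{3}{25}b^{2} - \tfrac{19}{25}b + \tfrac{16}{25} → 0
  remainder 0.

S(g_3,g_4): leading monomials are coprime, so the S-polynomial reduces to 0 (Buchberger's first criterion).
Every S-polynomial of the final basis reduces to 0, so we have a Gröbner basis.
Inter-reduce: drop elements whose leading term is divisible by another's, tail-reduce, and make monic.
Reduced Gröbner basis: {a + \tfrac{21}{100}b - \tfrac{121}{100}, b^{2} - \tfrac{19}{3}b + \tfrac{16}{3}}.

Buchberger on the second generating set:
h_1 = -33ab - 4a - \tfrac{24}{5}b + \tfrac{209}{5}, LT = ab.
h_2 = -15ab - \tfrac{9}{5}b + \tfrac{84}{5}, LT = ab.

S(h_1,h_2): lcm = ab. S = \tfrac{4}{33}a + \tfrac{7}{275}b - \tfrac{11}{75}.
  leading term a: no divisor's leading term divides it; move \tfrac{4}{33}a to the remainder.
  leading term b: no divisor's leading term divides it; move \tfrac{7}{275}b to the remainder.
  leading term 1: no divisor's leading term divides it; move -\tfrac{11}{75} to the remainder.
  remainder \tfrac{4}{33}a + \tfrac{7}{275}b - \tfrac{11}{75} ≠ 0; add k_3 = \tfrac{4}{33}a + \tfrac{7}{275}b - \tfrac{11}{75} to the basis.

S(h_1,k_3): lcm = ab. S = \tfrac{4}{33}a - \tfrac{21}{100}b^{2} + \tfrac{1491}{1100}b - \tfrac{19}{15}.
  leading term a: subtract (1)·k_3 from \tfrac{4}{33}a - \tfrac{21}{100}b^{2} + \tfrac{1491}{1100}b - \tfrac{19}{15} → -\tfrac{21}{100}b^{2} + \tfrac{133}{100}b - \tfrac{28}{25}
  leading term b^{2}: no divisor's leading term divides it; move -\tfrac{21}{100}b^{2} to the remainder.
  leading term b: no divisor's leading term divides it; move \tfrac{133}{100}b to the remainder.
  leading term 1: no divisor's leading term divides it; move -\tfrac{28}{25} to the remainder.
  remainder -\tfrac{21}{100}b^{2} + \tfrac{133}{100}b - \tfrac{28}{25} ≠ 0; add k_4 = -\tfrac{21}{100}b^{2} + \tfrac{133}{100}b - \tfrac{28}{25} to the basis.

S(h_2,k_3): lcm = ab. S = -\tfrac{21}{100}b^{2} + \tfrac{133}{100}b - \tfrac{28}{25}.
  leading term b^{2}: subtract (1)·k_4 from -\tfrac{21}{100}b^{2} + \tfrac{133}{100}b - \tfrac{28}{25} → 0
  remainder 0.

S(h_1,k_4): lcm = ab^{2}. S = \tfrac{71}{11}ab - \tfrac{16}{3}a + \tfrac{8}{55}b^{2} - \tfrac{19}{15}b.
  leading term ab: subtract (-\tfrac{71}{363})·h_1 from \tfrac{71}{11}ab - \tfrac{16}{3}a + \tfrac{8}{55}b^{2} - \tfrac{19}{15}b → -\tfrac{740}{121}a + \tfrac{8}{55}b^{2} - \tfrac{4003}{1815}b + \tfrac{1349}{165}
  leading term a: subtract (-\tfrac{555}{11})·k_3 from -\tfrac{740}{121}a + \tfrac{8}{55}b^{2} - \tfrac{4003}{1815}b + \tfrac{1349}{165} → \tfrac{8}{55}b^{2} - \tfrac{152}{165}b + \tfrac{128}{165}
  leading term b^{2}: subtract (-\tfrac{160}{231})·k_4 from \tfrac{8}{55}b^{2} - \tfrac{152}{165}b + \tfrac{128}{165} → 0
  remainder 0.

S(h_2,k_4): lcm = ab^{2}. S = \tfrac{19}{3}ab - \tfrac{16}{3}a + \tfrac{3}{25}b^{2} - \tfrac{28}{25}b.
  leading term ab: subtract (-\tfrac{19}{99})·h_1 from \tfrac{19}{3}ab - \tfrac{16}{3}a + \tfrac{3}{25}b^{2} - \tfrac{28}{25}b → -\tfrac{604}{99}a + \tfrac{3}{25}b^{2} - \tfrac{1684}{825}b + \tfrac{361}{45}
  leading term a: subtract (-\tfrac{151}{3})·k_3 from -\tfrac{604}{99}a + \tfrac{3}{25}b^{2} - \tfrac{1684}{825}b + \tfrac{361}{45} → \tfrac{3}{25}b^{2} - \tfrac{19}{25}b + \tfrac{16}{25}
  leading term b^{2}: subtract (-\tfrac{4}{7})·k_4 from \tfrac{3}{25}b^{2} - \tfrac{19}{25}b + \tfrac{16}{25} → 0
  remainder 0.

S(k_3,k_4): leading monomials are coprime, so the S-polynomial reduces to 0 (Buchberger's first criterion).
Every S-polynomial of the final basis reduces to 0, so we have a Gröbner basis.
Inter-reduce: drop elements whose leading term is divisible by another's, tail-reduce, and make monic.
Reduced Gröbner basis: {a + \tfrac{21}{100}b - \tfrac{121}{100}, b^{2} - \tfrac{19}{3}b + \tfrac{16}{3}}.

These coincide, so the ideals are equal.

Yes, the ideals are equal.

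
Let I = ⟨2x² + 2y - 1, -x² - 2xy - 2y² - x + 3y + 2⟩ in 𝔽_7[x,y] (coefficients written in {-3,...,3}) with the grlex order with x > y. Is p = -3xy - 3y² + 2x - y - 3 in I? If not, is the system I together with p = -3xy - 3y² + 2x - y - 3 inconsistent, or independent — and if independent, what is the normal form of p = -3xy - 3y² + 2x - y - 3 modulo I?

First compute the reduced Gröbner basis of I by Buchberger's algorithm.
f_1 = 2x² + 2y - 1, LT = x².
f_2 = -x² - 2xy - 2y² - x + 3y + 2, LT = x².

S(f_1,f_2): lcm = x². S = -2xy - 2y² - x - 3y - 2.
  leading term xy: no divisor's leading term divides it; move -2xy to the remainder.
  leading term y²: no divisor's leading term divides it; move -2y² to the remainder.
  leading term x: no divisor's leading term divides it; move -x to the remainder.
  leading term y: no divisor's leading term divides it; move -3y to the remainder.
  leading term 1: no divisor's leading term divides it; move -2 to the remainder.
  remainder -2xy - 2y² - x - 3y - 2 ≠ 0; add h_3 = -2xy - 2y² - x - 3y - 2 to the basis.

S(f_1,h_3): lcm = x²y. S = -xy² + 3x² + 2xy + y² - x + 3y.
  leading term xy²: subtract (-3y)·h_3 from -xy² + 3x² + 2xy + y² - x + 3y → y³ + 3x² - xy - y² - x - 3y
  leading term y³: no divisor's leading term divides it; move y³ to the remainder.
  leading term x²: subtract (-2)·f_1 from 3x² - xy - y² - x - 3y → -xy - y² - x + y - 2
  leading term xy: subtract (-3)·h_3 from -xy - y² - x + y - 2 → 3x - y - 1
  leading term x: no divisor's leading term divides it; move 3x to the remainder.
  leading term y: no divisor's leading term divides it; move -y to the remainder.
  leading term 1: no divisor's leading term divides it; move -1 to the remainder.
  remainder y³ + 3x - y - 1 ≠ 0; add h_4 = y³ + 3x - y - 1 to the basis.

The other S-polynomials (S(f_2,h_3), S(f_1,h_4), S(f_2,h_4), S(h_3,h_4)) all reduce to 0 modulo the current basis, so we have a Gröbner basis.
Inter-reduce: drop elements whose leading term is divisible by another's, tail-reduce, and make monic.
Reduced Gröbner basis: {y³ + 3x - y - 1, x² + y + 3, xy + y² - 3x - 2y + 1}.
Label its elements g_1 = y³ + 3x - y - 1, g_2 = x² + y + 3, g_3 = xy + y² - 3x - 2y + 1.

Reduce p = -3xy - 3y² + 2x - y - 3 modulo G:
  leading term xy: subtract (-3)·g_3 from -3xy - 3y² + 2x - y - 3 → 0
  normal form = 0.
Since the normal form is 0, p ∈ I.

-3xy - 3y² + 2x - y - 3 lies in I (it reduces to 0).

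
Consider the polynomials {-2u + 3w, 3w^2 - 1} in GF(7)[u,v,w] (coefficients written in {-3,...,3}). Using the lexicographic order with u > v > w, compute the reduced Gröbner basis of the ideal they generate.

This is the nonlinear analogue of row-reducing a linear system.

f_1 = -2u + 3w, LT = u.
f_2 = 3w^2 - 1, LT = w^2.

The S-polynomials (S(f_1,f_2)) all reduce to 0 modulo the current basis, so we have a Gröbner basis.

G = {u + 2w, w^2 + 2}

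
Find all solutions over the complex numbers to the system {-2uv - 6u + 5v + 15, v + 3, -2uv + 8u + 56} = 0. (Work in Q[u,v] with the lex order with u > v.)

{(-4, -3)}

Compute a lex Gröbner basis by Buchberger's algorithm.
f_1 = -2uv - 6u + 5v + 15, LT = uv.
f_2 = v + 3, LT = v.
f_3 = -2uv + 8u + 56, LT = uv.

S(f_1,f_3): lcm = uv. S = 7u - \tfrac{5}{2}v + \tfrac{41}{2}.
  reduce S modulo (f_1, f_2, f_3):
  remainder 7u + 28 ≠ 0; add h_4 = 7u + 28 to the basis.

The other S-polynomials (S(f_1,f_2), S(f_2,f_3), S(f_1,h_4), S(f_2,h_4), S(f_3,h_4)) all reduce to 0 modulo the current basis, so we have a Gröbner basis.
Inter-reduce: drop elements whose leading term is divisible by another's, tail-reduce, and make monic.
Reduced Gröbner basis: {u + 4, v + 3}.

A lex Gröbner basis eliminates variables successively. Here v + 3 depends only on v, with roots {-3}; lifting each root through the earlier basis elements recovers the full solutions.
  v = -3: the earlier basis element becomes u + 4 = 0, giving u = -4 — point (-4, -3).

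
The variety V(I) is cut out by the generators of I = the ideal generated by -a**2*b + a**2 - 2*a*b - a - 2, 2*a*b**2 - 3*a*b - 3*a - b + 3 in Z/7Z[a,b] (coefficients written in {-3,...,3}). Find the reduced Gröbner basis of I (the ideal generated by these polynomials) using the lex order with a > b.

f_1 = -a**2*b + a**2 - 2*a*b - a - 2, LT = a**2*b.
f_2 = 2*a*b**2 - 3*a*b - 3*a - b + 3, LT = a*b**2.

S(f_1,f_2): lcm = a**2*b**2. S = -3*a**2*b - 2*a**2 + 2*a*b**2 - 2*a*b + 2*a + 2*b.
  reduce S modulo (f_1, f_2):
  remainder 2*a**2 + a + 3*b + 3 ≠ 0; add g_3 = 2*a**2 + a + 3*b + 3 to the basis.

S(f_1,g_3): lcm = a**2*b. S = -a**2 - 2*a*b + a + 2*b**2 + 2*b + 2.
  reduce S modulo (f_1, f_2, g_3):
  remainder -2*a*b - 2*a + 2*b**2 ≠ 0; add g_4 = -2*a*b - 2*a + 2*b**2 to the basis.

S(f_2,g_3): lcm = a**2*b**2. S = 2*a**2*b + 2*a**2 + 3*a*b**2 + 3*a*b - 2*a + 2*b**3 + 2*b**2.
  reduce S modulo (f_1, f_2, g_3, g_4):
  remainder 2*a + 2*b**3 + 2*b**2 - b + 3 ≠ 0; add g_5 = 2*a + 2*b**3 + 2*b**2 - b + 3 to the basis.

S(f_2,g_5): lcm = a*b**2. S = 2*a*b + 2*a - b**5 - b**4 - 3*b**3 + 2*b**2 + 3*b - 2.
  reduce S modulo (f_1, f_2, g_3, g_4, g_5):
  remainder -b**5 - b**4 - 3*b**3 - 3*b**2 + 3*b - 2 ≠ 0; add g_6 = -b**5 - b**4 - 3*b**3 - 3*b**2 + 3*b - 2 to the basis.

S(g_4,g_5): lcm = a*b. S = a - b**4 - b**3 + 3*b**2 + 2*b.
  reduce S modulo (f_1, f_2, g_3, g_4, g_5, g_6):
  remainder -b**4 - 2*b**3 + 2*b**2 - b + 2 ≠ 0; add g_7 = -b**4 - 2*b**3 + 2*b**2 - b + 2 to the basis.

The other S-polynomials (S(f_1,g_4), S(f_2,g_4), S(g_3,g_4), S(f_1,g_5), S(g_3,g_5), S(f_1,g_6), S(f_2,g_6), S(g_3,g_6), S(g_4,g_6), S(g_5,g_6), S(f_1,g_7), S(f_2,g_7), S(g_3,g_7), S(g_4,g_7), S(g_5,g_7), S(g_6,g_7)) all reduce to 0 modulo the current basis, so we have a Gröbner basis.
Inter-reduce: drop elements whose leading term is divisible by another's, tail-reduce, and make monic.

G = {a + b**3 + b**2 + 3*b - 2, b**4 + 2*b**3 - 2*b**2 + b - 2}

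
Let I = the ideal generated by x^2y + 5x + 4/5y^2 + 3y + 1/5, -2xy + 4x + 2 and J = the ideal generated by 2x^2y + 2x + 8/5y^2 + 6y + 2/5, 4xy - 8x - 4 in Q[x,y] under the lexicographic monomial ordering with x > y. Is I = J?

For a fixed monomial order, each ideal has a unique reduced Gröbner basis; comparing bases decides equality.
Buchberger on the first generating set:
f_1 = x^2y + 5x + 4/5y^2 + 3y + 1/5, LT = x^2y.
f_2 = -2xy + 4x + 2, LT = xy.

S(f_1,f_2): lcm = x^2y. S = 2x^2 + 6x + 4/5y^2 + 3y + 1/5.
  leading term x^2: no divisor's leading term divides it; move 2x^2 to the remainder.
  leading term x: no divisor's leading term divides it; move 6x to the remainder.
  leading term y^2: no divisor's leading term divides it; move 4/5y^2 to the remainder.
  leading term y: no divisor's leading term divides it; move 3y to the remainder.
  leading term 1: no divisor's leading term divides it; move 1/5 to the remainder.
  remainder 2x^2 + 6x + 4/5y^2 + 3y + 1/5 ≠ 0; add g_3 = 2x^2 + 6x + 4/5y^2 + 3y + 1/5 to the basis.

S(f_1,g_3): lcm = x^2y. S = -3xy + 5x - 2/5y^3 - 7/10y^2 + 29/10y + 1/5.
  leading term xy: subtract (3/2)·f_2 from -3xy + 5x - 2/5y^3 - 7/10y^2 + 29/10y + 1/5 → -x - 2/5y^3 - 7/10y^2 + 29/10y - 14/5
  leading term x: no divisor's leading term divides it; move -x to the remainder.
  leading term y^3: no divisor's leading term divides it; move -2/5y^3 to the remainder.
  leading term y^2: no divisor's leading term divides it; move -7/10y^2 to the remainder.
  leading term y: no divisor's leading term divides it; move 29/10y to the remainder.
  leading term 1: no divisor's leading term divides it; move -14/5 to the remainder.
  remainder -x - 2/5y^3 - 7/10y^2 + 29/10y - 14/5 ≠ 0; add g_4 = -x - 2/5y^3 - 7/10y^2 + 29/10y - 14/5 to the basis.

S(f_2,g_4): lcm = xy. S = -2x - 2/5y^4 - 7/10y^3 + 29/10y^2 - 14/5y - 1.
  leading term x: subtract (2)·g_4 from -2x - 2/5y^4 - 7/10y^3 + 29/10y^2 - 14/5y - 1 → -2/5y^4 + 1/10y^3 + 43/10y^2 - 43/5y + 23/5
  leading term y^4: no divisor's leading term divides it; move -2/5y^4 to the remainder.
  leading term y^3: no divisor's leading term divides it; move 1/10y^3 to the remainder.
  leading term y^2: no divisor's leading term divides it; move 43/10y^2 to the remainder.
  leading term y: no divisor's leading term divides it; move -43/5y to the remainder.
  leading term 1: no divisor's leading term divides it; move 23/5 to the remainder.
  remainder -2/5y^4 + 1/10y^3 + 43/10y^2 - 43/5y + 23/5 ≠ 0; add g_5 = -2/5y^4 + 1/10y^3 + 43/10y^2 - 43/5y + 23/5 to the basis.

The other S-polynomials (S(f_2,g_3), S(f_1,g_4), S(g_3,g_4), S(f_1,g_5), S(f_2,g_5), S(g_3,g_5), S(g_4,g_5)) all reduce to 0 modulo the current basis, so we have a Gröbner basis.
Inter-reduce: drop elements whose leading term is divisible by another's, tail-reduce, and make monic.
Reduced Gröbner basis: {x + 2/5y^3 + 7/10y^2 - 29/10y + 14/5, y^4 - 1/4y^3 - 43/4y^2 + 43/2y - 23/2}.

Buchberger on the second generating set:
h_1 = 2x^2y + 2x + 8/5y^2 + 6y + 2/5, LT = x^2y.
h_2 = 4xy - 8x - 4, LT = xy.

S(h_1,h_2): lcm = x^2y. S = 2x^2 + 2x + 4/5y^2 + 3y + 1/5.
  leading term x^2: no divisor's leading term divides it; move 2x^2 to the remainder.
  leading term x: no divisor's leading term divides it; move 2x to the remainder.
  leading term y^2: no divisor's leading term divides it; move 4/5y^2 to the remainder.
  leading term y: no divisor's leading term divides it; move 3y to the remainder.
  leading term 1: no divisor's leading term divides it; move 1/5 to the remainder.
  remainder 2x^2 + 2x + 4/5y^2 + 3y + 1/5 ≠ 0; add k_3 = 2x^2 + 2x + 4/5y^2 + 3y + 1/5 to the basis.

S(h_1,k_3): lcm = x^2y. S = -xy + x - 2/5y^3 - 7/10y^2 + 29/10y + 1/5.
  leading term xy: subtract (-1/4)·h_2 from -xy + x - 2/5y^3 - 7/10y^2 + 29/10y + 1/5 → -x - 2/5y^3 - 7/10y^2 + 29/10y - 4/5
  leading term x: no divisor's leading term divides it; move -x to the remainder.
  leading term y^3: no divisor's leading term divides it; move -2/5y^3 to the remainder.
  leading term y^2: no divisor's leading term divides it; move -7/10y^2 to the remainder.
  leading term y: no divisor's leading term divides it; move 29/10y to the remainder.
  leading term 1: no divisor's leading term divides it; move -4/5 to the remainder.
  remainder -x - 2/5y^3 - 7/10y^2 + 29/10y - 4/5 ≠ 0; add k_4 = -x - 2/5y^3 - 7/10y^2 + 29/10y - 4/5 to the basis.

S(h_2,k_4): lcm = xy. S = -2x - 2/5y^4 - 7/10y^3 + 29/10y^2 - 4/5y - 1.
  leading term x: subtract (2)·k_4 from -2x - 2/5y^4 - 7/10y^3 + 29/10y^2 - 4/5y - 1 → -2/5y^4 + 1/10y^3 + 43/10y^2 - 33/5y + 3/5
  leading term y^4: no divisor's leading term divides it; move -2/5y^4 to the remainder.
  leading term y^3: no divisor's leading term divides it; move 1/10y^3 to the remainder.
  leading term y^2: no divisor's leading term divides it; move 43/10y^2 to the remainder.
  leading term y: no divisor's leading term divides it; move -33/5y to the remainder.
  leading term 1: no divisor's leading term divides it; move 3/5 to the remainder.
  remainder -2/5y^4 + 1/10y^3 + 43/10y^2 - 33/5y + 3/5 ≠ 0; add k_5 = -2/5y^4 + 1/10y^3 + 43/10y^2 - 33/5y + 3/5 to the basis.

The other S-polynomials (S(h_2,k_3), S(h_1,k_4), S(k_3,k_4), S(h_1,k_5), S(h_2,k_5), S(k_3,k_5), S(k_4,k_5)) all reduce to 0 modulo the current basis, so we have a Gröbner basis.
Inter-reduce: drop elements whose leading term is divisible by another's, tail-reduce, and make monic.
Reduced Gröbner basis: {x + 2/5y^3 + 7/10y^2 - 29/10y + 4/5, y^4 - 1/4y^3 - 43/4y^2 + 33/2y - 3/2}.

These differ, so the ideals are not equal.

No, the ideals differ.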